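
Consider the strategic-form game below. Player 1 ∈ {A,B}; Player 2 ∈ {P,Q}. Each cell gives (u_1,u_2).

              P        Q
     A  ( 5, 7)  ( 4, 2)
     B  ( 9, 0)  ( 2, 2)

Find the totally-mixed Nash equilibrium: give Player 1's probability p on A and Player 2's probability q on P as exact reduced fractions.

p=2/7, q=1/3

P1 indiff ⇒ q·5+(1-q)·4 = q·9+(1-q)·2 ⇒ q(-4) = (1-q)(-2) ⇒ q = 1/3
P2 indiff ⇒ p·7+(1-p)·0 = p·2+(1-p)·2 ⇒ p(5) = (1-p)(2) ⇒ p = 2/7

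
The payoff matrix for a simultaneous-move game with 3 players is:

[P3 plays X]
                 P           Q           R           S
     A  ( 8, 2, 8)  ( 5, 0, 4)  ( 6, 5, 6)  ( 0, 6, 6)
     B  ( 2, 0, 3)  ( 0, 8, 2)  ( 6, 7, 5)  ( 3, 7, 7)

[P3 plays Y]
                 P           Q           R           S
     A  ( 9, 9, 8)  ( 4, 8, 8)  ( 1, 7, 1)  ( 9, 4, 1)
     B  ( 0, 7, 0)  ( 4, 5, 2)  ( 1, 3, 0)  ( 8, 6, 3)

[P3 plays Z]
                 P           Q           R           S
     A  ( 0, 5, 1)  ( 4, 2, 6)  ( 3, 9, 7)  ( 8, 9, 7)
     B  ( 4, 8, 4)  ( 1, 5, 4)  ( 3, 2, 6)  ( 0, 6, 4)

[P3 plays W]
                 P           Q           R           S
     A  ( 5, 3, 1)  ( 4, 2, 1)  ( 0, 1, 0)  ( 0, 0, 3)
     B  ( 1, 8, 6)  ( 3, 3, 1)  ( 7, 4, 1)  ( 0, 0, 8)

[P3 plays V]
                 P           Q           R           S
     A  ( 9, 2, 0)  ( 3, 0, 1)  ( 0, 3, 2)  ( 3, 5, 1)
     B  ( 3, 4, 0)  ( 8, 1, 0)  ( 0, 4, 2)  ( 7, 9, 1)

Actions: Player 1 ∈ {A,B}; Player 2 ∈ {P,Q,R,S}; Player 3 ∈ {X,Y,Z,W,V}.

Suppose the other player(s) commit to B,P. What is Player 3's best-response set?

u_3(X vs B,P) = 3
u_3(Y vs B,P) = 0
u_3(Z vs B,P) = 4
u_3(W vs B,P) = 6
u_3(V vs B,P) = 0
max payoff 6 at {W}

argmax u_3 = {W}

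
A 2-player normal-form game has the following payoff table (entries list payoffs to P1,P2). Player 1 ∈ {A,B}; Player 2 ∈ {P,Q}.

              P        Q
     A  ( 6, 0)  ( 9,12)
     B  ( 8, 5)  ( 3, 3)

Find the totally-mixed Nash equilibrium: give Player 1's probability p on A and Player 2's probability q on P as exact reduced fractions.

(p,q) = (1/7, 3/4)

P1 indiff ⇒ q·6+(1-q)·9 = q·8+(1-q)·3 ⇒ q(-2) = (1-q)(-6) ⇒ q = 3/4
P2 indiff ⇒ p·0+(1-p)·5 = p·12+(1-p)·3 ⇒ p(-12) = (1-p)(-2) ⇒ p = 1/7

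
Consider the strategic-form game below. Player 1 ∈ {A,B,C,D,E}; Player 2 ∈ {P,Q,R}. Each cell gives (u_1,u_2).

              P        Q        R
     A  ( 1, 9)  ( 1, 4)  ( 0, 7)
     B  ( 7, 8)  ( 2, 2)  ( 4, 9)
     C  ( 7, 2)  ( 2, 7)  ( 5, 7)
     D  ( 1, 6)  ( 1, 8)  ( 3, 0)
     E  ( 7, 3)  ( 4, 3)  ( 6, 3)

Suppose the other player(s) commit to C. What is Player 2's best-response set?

u_2(P vs C) = 2
u_2(Q vs C) = 7
u_2(R vs C) = 7
max payoff 7 at {Q,R}

BR_2 = {Q,R}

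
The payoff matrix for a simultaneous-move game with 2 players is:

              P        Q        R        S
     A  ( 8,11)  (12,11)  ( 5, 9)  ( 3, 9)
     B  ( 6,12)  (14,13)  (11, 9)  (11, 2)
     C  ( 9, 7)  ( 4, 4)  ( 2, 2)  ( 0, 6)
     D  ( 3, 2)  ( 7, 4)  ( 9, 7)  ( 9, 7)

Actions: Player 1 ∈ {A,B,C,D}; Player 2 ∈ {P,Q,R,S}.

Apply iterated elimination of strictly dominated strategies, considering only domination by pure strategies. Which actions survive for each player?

P1 drop D (B beats it: P:6>3 Q:14>7 R:11>9 S:11>9)
P2 drop R (P beats it: A:11>9 B:12>9 C:7>2)
P2 drop S (P beats it: A:11>9 B:12>2 C:7>6)
P1→{A,B,C} P2→{P,Q}

Survivors P1:{A,B,C} P2:{P,Q}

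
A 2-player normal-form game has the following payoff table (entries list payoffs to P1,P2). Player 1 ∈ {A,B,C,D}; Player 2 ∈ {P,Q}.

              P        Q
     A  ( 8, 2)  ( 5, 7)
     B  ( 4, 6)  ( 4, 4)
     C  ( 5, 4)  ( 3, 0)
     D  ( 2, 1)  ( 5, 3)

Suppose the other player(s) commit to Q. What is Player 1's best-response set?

u_1(A vs Q) = 5
u_1(B vs Q) = 4
u_1(C vs Q) = 3
u_1(D vs Q) = 5
max payoff 5 at {A,D}

argmax u_1 = {A,D}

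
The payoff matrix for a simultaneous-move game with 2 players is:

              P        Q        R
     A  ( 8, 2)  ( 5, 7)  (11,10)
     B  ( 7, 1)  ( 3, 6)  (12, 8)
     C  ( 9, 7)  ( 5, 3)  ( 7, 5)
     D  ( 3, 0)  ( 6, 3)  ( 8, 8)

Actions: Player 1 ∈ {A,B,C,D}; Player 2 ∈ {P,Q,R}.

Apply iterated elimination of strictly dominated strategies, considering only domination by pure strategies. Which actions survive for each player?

Remaining: P1:{A,B,C} P2:{P,R}

P2 drop Q (R beats it: A:10>7 B:8>6 C:5>3 D:8>3)
P1 drop D (A beats it: P:8>3 R:11>8)
P1→{A,B,C} P2→{P,R}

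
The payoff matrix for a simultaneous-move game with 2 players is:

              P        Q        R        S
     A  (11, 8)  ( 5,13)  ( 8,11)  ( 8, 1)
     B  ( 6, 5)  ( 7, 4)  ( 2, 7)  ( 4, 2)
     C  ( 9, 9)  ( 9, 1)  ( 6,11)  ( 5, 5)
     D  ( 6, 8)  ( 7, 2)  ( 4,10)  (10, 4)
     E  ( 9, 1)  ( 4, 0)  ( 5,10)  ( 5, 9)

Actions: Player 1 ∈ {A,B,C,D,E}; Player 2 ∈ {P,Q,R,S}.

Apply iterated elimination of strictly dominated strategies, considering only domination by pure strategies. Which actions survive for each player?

Remaining: P1:{A,C} P2:{Q,R}

P1 drop B (C beats it: P:9>6 Q:9>7 R:6>2 S:5>4)
P1 drop E (A beats it: P:11>9 Q:5>4 R:8>5 S:8>5)
P2 drop P (R beats it: A:11>8 C:11>9 D:10>8)
P2 drop S (R beats it: A:11>1 C:11>5 D:10>4)
P1 drop D (C beats it: Q:9>7 R:6>4)
P1→{A,C} P2→{Q,R}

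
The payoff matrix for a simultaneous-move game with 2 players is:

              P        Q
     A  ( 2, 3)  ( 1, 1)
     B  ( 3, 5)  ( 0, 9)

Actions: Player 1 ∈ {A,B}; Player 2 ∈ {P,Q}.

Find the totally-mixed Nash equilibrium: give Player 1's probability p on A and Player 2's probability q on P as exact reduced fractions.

P1 indiff ⇒ q·2+(1-q)·1 = q·3+(1-q)·0 ⇒ q(-1) = (1-q)(-1) ⇒ q = 1/2
P2 indiff ⇒ p·3+(1-p)·5 = p·1+(1-p)·9 ⇒ p(2) = (1-p)(4) ⇒ p = 2/3

(p,q) = (2/3, 1/2)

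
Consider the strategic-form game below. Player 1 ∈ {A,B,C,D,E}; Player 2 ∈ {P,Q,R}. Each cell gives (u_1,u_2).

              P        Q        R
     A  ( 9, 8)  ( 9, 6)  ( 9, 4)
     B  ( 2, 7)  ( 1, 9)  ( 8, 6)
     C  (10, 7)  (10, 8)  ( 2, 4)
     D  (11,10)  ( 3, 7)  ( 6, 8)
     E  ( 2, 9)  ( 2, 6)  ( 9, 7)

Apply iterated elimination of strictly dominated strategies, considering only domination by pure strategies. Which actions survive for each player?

Remaining: P1:{C,D} P2:{P,Q}

P1 drop B (A beats it: P:9>2 Q:9>1 R:9>8)
P2 drop R (P beats it: A:8>4 C:7>4 D:10>8 E:9>7)
P1 drop A (C beats it: P:10>9 Q:10>9)
P1 drop E (C beats it: P:10>2 Q:10>2)
P1→{C,D} P2→{P,Q}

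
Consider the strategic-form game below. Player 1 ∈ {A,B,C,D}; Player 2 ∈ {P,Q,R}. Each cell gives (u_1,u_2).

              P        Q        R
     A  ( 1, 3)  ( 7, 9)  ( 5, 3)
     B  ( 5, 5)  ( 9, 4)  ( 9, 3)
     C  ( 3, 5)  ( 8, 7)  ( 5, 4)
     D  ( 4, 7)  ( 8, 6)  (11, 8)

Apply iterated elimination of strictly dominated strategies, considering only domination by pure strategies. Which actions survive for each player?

P1 drop A (B beats it: P:5>1 Q:9>7 R:9>5)
P1 drop C (B beats it: P:5>3 Q:9>8 R:9>5)
P2 drop Q (P beats it: B:5>4 D:7>6)
P1→{B,D} P2→{P,R}

Survivors P1:{B,D} P2:{P,R}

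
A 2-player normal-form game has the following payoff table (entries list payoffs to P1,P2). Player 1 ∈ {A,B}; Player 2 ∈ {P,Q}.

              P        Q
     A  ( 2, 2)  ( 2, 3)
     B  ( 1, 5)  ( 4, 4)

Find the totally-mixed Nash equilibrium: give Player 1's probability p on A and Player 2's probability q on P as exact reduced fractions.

P1 indiff ⇒ q·2+(1-q)·2 = q·1+(1-q)·4 ⇒ q(1) = (1-q)(2) ⇒ q = 2/3
P2 indiff ⇒ p·2+(1-p)·5 = p·3+(1-p)·4 ⇒ p(-1) = (1-p)(-1) ⇒ p = 1/2

P1 mixes 1/2 on A; P2 mixes 2/3 on P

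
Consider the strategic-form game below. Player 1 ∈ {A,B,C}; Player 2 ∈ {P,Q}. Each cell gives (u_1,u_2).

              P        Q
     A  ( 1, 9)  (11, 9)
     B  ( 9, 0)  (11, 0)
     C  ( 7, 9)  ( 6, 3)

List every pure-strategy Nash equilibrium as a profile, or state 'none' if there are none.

PSNE = {(A,Q), (B,P), (B,Q)}

(A,P): not NE [P1→B gives 9>1]
(A,Q): NE
(B,P): NE
(B,Q): NE
(C,P): not NE [P1→B gives 9>7]
(C,Q): not NE [P1→B gives 11>6; P2→P gives 9>3]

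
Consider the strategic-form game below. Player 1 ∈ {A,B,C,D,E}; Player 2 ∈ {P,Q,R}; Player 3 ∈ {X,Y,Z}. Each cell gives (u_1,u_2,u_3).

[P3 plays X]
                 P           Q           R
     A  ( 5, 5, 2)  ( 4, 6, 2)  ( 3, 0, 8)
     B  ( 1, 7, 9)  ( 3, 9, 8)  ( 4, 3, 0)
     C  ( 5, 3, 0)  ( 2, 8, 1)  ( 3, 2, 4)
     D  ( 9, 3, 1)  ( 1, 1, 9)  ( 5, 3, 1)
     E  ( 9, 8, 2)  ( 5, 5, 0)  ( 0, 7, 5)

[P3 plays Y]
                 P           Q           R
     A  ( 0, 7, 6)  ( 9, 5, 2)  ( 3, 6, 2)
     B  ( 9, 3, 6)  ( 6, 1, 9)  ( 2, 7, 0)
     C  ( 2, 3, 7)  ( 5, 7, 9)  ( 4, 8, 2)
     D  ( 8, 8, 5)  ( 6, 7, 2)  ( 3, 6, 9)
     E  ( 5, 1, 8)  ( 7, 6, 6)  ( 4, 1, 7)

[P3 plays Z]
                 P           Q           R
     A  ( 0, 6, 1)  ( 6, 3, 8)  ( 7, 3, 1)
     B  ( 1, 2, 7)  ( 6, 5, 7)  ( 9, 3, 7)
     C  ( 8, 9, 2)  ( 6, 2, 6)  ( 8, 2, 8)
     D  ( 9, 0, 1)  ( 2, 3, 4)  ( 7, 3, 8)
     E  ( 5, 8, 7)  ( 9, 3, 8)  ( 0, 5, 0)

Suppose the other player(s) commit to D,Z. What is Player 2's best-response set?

u_2(P vs D,Z) = 0
u_2(Q vs D,Z) = 3
u_2(R vs D,Z) = 3
max payoff 3 at {Q,R}

argmax u_2 = {Q,R}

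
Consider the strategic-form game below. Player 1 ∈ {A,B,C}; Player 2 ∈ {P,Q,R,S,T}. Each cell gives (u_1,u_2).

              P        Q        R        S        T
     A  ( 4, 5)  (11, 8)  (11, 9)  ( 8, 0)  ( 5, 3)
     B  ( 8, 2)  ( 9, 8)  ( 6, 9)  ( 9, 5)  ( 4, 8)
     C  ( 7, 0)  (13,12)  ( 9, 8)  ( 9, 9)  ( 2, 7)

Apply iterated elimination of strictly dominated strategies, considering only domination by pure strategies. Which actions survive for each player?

Remaining: P1:{A,C} P2:{Q,R}

P2 drop P (Q beats it: A:8>5 B:8>2 C:12>0)
P2 drop S (Q beats it: A:8>0 B:8>5 C:12>9)
P1 drop B (A beats it: Q:11>9 R:11>6 T:5>4)
P2 drop T (Q beats it: A:8>3 C:12>7)
P1→{A,C} P2→{Q,R}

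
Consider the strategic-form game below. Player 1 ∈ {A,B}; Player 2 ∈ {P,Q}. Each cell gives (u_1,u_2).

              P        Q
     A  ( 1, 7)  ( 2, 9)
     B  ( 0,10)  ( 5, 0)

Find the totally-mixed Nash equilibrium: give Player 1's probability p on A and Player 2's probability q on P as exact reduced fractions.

(p,q) = (5/6, 3/4)

P1 indiff ⇒ q·1+(1-q)·2 = q·0+(1-q)·5 ⇒ q(1) = (1-q)(3) ⇒ q = 3/4
P2 indiff ⇒ p·7+(1-p)·10 = p·9+(1-p)·0 ⇒ p(-2) = (1-p)(-10) ⇒ p = 5/6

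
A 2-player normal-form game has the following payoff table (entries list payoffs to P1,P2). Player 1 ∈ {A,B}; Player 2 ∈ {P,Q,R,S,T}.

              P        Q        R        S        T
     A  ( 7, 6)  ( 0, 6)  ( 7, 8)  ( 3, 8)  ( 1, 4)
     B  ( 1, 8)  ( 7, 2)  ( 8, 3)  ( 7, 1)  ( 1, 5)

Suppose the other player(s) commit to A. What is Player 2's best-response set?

argmax u_2 = {R,S}

u_2(P vs A) = 6
u_2(Q vs A) = 6
u_2(R vs A) = 8
u_2(S vs A) = 8
u_2(T vs A) = 4
max payoff 8 at {R,S}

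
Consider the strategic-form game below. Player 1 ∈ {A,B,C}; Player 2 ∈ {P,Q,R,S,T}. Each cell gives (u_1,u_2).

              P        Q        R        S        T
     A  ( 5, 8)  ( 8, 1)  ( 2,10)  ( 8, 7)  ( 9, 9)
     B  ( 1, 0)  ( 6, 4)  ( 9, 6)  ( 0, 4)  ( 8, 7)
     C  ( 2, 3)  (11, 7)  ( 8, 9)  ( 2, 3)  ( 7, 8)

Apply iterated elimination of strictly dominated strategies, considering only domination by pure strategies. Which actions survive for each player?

P2 drop P (R beats it: A:10>8 B:6>0 C:9>3)
P2 drop Q (R beats it: A:10>1 B:6>4 C:9>7)
P2 drop S (R beats it: A:10>7 B:6>4 C:9>3)
P1 drop C (B beats it: R:9>8 T:8>7)
P1→{A,B} P2→{R,T}

Remaining: P1:{A,B} P2:{R,T}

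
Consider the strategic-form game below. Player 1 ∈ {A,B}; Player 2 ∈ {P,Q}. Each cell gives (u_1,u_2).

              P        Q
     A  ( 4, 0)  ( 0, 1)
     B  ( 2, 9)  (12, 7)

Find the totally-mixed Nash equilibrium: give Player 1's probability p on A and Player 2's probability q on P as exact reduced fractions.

P1 indiff ⇒ q·4+(1-q)·0 = q·2+(1-q)·12 ⇒ q(2) = (1-q)(12) ⇒ q = 6/7
P2 indiff ⇒ p·0+(1-p)·9 = p·1+(1-p)·7 ⇒ p(-1) = (1-p)(-2) ⇒ p = 2/3

p=2/3, q=6/7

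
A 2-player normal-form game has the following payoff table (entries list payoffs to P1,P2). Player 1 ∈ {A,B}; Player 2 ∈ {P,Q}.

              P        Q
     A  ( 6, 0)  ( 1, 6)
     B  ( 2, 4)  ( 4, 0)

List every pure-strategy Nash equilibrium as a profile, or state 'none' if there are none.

Equilibria: none

(A,P): not NE [P2→Q gives 6>0]
(A,Q): not NE [P1→B gives 4>1]
(B,P): not NE [P1→A gives 6>2]
(B,Q): not NE [P2→P gives 4>0]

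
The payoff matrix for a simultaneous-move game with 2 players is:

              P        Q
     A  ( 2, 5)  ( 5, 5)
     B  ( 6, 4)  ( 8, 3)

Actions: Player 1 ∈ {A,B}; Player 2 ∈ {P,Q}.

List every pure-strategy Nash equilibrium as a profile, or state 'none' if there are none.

NE set: (B,P)

(A,P): not NE [P1→B gives 6>2]
(A,Q): not NE [P1→B gives 8>5]
(B,P): NE
(B,Q): not NE [P2→P gives 4>3]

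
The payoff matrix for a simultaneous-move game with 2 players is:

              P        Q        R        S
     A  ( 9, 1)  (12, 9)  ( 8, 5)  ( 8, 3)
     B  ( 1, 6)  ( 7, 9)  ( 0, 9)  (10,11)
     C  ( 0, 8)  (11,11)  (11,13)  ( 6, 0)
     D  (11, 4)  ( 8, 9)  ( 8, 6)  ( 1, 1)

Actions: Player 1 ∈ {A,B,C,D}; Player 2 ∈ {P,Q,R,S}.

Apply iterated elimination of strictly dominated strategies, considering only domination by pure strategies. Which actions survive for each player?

Remaining: P1:{A,B,C} P2:{Q,R,S}

P2 drop P (Q beats it: A:9>1 B:9>6 C:11>8 D:9>4)
P1 drop D (C beats it: Q:11>8 R:11>8 S:6>1)
P1→{A,B,C} P2→{Q,R,S}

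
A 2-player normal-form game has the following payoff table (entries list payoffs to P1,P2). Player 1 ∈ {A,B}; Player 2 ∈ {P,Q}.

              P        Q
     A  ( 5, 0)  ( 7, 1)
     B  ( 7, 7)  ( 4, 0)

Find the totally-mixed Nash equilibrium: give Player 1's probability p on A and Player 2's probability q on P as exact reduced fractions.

P1 indiff ⇒ q·5+(1-q)·7 = q·7+(1-q)·4 ⇒ q(-2) = (1-q)(-3) ⇒ q = 3/5
P2 indiff ⇒ p·0+(1-p)·7 = p·1+(1-p)·0 ⇒ p(-1) = (1-p)(-7) ⇒ p = 7/8

p=7/8, q=3/5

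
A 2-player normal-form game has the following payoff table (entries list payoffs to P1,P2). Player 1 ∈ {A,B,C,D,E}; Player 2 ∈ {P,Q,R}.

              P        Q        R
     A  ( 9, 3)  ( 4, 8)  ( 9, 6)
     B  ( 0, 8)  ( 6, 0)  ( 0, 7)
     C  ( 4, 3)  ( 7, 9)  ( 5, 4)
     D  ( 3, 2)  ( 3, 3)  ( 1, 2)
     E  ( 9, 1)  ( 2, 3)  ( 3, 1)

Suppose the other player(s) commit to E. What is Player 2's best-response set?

u_2(P vs E) = 1
u_2(Q vs E) = 3
u_2(R vs E) = 1
max payoff 3 at {Q}

P2 best: {Q}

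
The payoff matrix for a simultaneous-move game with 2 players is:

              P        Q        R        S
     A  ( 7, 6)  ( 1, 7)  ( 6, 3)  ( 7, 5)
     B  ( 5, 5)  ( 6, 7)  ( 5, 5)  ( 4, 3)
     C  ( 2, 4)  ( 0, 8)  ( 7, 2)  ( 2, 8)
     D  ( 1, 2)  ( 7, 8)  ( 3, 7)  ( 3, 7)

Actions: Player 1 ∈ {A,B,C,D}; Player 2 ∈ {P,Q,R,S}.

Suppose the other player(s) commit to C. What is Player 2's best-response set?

P2 best: {Q,S}

u_2(P vs C) = 4
u_2(Q vs C) = 8
u_2(R vs C) = 2
u_2(S vs C) = 8
max payoff 8 at {Q,S}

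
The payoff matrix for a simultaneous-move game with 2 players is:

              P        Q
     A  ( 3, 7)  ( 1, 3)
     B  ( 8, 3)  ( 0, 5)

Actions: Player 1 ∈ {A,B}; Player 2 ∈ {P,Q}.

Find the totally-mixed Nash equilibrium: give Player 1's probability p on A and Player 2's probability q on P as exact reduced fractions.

P1 indiff ⇒ q·3+(1-q)·1 = q·8+(1-q)·0 ⇒ q(-5) = (1-q)(-1) ⇒ q = 1/6
P2 indiff ⇒ p·7+(1-p)·3 = p·3+(1-p)·5 ⇒ p(4) = (1-p)(2) ⇒ p = 1/3

P1 mixes 1/3 on A; P2 mixes 1/6 on P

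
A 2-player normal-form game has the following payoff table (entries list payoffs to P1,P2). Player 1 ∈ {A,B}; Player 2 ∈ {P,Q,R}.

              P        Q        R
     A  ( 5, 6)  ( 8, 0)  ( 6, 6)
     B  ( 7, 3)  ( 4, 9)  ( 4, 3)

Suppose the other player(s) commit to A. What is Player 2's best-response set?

u_2(P vs A) = 6
u_2(Q vs A) = 0
u_2(R vs A) = 6
max payoff 6 at {P,R}

argmax u_2 = {P,R}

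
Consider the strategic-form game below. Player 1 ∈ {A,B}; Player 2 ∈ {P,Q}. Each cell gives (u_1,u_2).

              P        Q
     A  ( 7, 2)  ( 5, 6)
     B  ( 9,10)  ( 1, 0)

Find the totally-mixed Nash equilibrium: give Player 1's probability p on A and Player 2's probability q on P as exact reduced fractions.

P1 indiff ⇒ q·7+(1-q)·5 = q·9+(1-q)·1 ⇒ q(-2) = (1-q)(-4) ⇒ q = 2/3
P2 indiff ⇒ p·2+(1-p)·10 = p·6+(1-p)·0 ⇒ p(-4) = (1-p)(-10) ⇒ p = 5/7

p=5/7, q=2/3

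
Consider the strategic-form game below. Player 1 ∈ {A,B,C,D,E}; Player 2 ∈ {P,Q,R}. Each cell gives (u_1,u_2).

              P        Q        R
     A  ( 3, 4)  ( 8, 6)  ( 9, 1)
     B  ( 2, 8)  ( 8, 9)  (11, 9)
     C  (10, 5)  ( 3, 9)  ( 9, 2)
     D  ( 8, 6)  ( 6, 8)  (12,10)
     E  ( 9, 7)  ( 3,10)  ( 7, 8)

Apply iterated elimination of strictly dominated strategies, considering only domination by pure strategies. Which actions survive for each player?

Survivors P1:{A,B,D} P2:{Q,R}

P2 drop P (Q beats it: A:6>4 B:9>8 C:9>5 D:8>6 E:10>7)
P1 drop C (B beats it: Q:8>3 R:11>9)
P1 drop E (A beats it: Q:8>3 R:9>7)
P1→{A,B,D} P2→{Q,R}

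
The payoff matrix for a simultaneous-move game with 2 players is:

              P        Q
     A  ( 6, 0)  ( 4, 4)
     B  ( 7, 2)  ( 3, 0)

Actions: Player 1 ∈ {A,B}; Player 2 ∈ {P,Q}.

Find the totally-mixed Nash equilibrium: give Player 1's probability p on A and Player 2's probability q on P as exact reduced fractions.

P1 indiff ⇒ q·6+(1-q)·4 = q·7+(1-q)·3 ⇒ q(-1) = (1-q)(-1) ⇒ q = 1/2
P2 indiff ⇒ p·0+(1-p)·2 = p·4+(1-p)·0 ⇒ p(-4) = (1-p)(-2) ⇒ p = 1/3

(p,q) = (1/3, 1/2)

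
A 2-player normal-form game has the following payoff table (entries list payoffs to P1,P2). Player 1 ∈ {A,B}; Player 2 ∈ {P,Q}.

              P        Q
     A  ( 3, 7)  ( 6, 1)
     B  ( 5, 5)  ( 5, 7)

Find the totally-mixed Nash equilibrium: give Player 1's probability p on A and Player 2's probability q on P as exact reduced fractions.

P1 indiff ⇒ q·3+(1-q)·6 = q·5+(1-q)·5 ⇒ q(-2) = (1-q)(-1) ⇒ q = 1/3
P2 indiff ⇒ p·7+(1-p)·5 = p·1+(1-p)·7 ⇒ p(6) = (1-p)(2) ⇒ p = 1/4

P1 mixes 1/4 on A; P2 mixes 1/3 on P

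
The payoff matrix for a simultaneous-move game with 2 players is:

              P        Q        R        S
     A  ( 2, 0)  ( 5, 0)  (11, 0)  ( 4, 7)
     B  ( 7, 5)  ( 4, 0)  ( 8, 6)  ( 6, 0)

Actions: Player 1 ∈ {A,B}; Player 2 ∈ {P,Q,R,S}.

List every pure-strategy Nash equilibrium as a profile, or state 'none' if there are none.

No pure NE.

(A,P): not NE [P1→B gives 7>2; P2→S gives 7>0]
(A,Q): not NE [P2→S gives 7>0]
(A,R): not NE [P2→S gives 7>0]
(A,S): not NE [P1→B gives 6>4]
(B,P): not NE [P2→R gives 6>5]
(B,Q): not NE [P1→A gives 5>4; P2→R gives 6>0]
(B,R): not NE [P1→A gives 11>8]
(B,S): not NE [P2→R gives 6>0]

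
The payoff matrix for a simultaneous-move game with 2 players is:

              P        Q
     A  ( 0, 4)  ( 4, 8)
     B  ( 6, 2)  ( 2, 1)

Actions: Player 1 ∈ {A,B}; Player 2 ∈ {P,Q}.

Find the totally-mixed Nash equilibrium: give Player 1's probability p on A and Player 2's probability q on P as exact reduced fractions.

P1 indiff ⇒ q·0+(1-q)·4 = q·6+(1-q)·2 ⇒ q(-6) = (1-q)(-2) ⇒ q = 1/4
P2 indiff ⇒ p·4+(1-p)·2 = p·8+(1-p)·1 ⇒ p(-4) = (1-p)(-1) ⇒ p = 1/5

p=1/5, q=1/4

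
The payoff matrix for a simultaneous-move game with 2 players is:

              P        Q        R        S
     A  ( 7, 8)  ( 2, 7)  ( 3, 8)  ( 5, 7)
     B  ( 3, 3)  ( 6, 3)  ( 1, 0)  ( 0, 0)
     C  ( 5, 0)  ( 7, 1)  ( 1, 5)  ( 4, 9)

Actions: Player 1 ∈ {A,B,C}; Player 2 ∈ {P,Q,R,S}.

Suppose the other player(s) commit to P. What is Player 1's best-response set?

u_1(A vs P) = 7
u_1(B vs P) = 3
u_1(C vs P) = 5
max payoff 7 at {A}

P1 best: {A}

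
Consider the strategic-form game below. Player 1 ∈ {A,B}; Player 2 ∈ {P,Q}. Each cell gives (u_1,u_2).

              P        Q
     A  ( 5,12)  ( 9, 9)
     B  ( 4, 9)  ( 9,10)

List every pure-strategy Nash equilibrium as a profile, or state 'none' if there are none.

PSNE = {(A,P), (B,Q)}

(A,P): NE
(A,Q): not NE [P2→P gives 12>9]
(B,P): not NE [P1→A gives 5>4; P2→Q gives 10>9]
(B,Q): NE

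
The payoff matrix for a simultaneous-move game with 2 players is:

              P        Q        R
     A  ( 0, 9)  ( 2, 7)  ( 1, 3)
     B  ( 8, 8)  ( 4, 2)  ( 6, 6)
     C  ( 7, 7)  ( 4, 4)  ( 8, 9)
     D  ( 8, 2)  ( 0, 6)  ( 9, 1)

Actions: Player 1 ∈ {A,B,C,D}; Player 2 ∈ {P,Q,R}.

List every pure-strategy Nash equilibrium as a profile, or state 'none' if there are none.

Nash profiles: (B,P)

(A,P): not NE [P1→D gives 8>0]
(A,Q): not NE [P1→C gives 4>2; P2→P gives 9>7]
(A,R): not NE [P1→D gives 9>1; P2→P gives 9>3]
(B,P): NE
(B,Q): not NE [P2→P gives 8>2]
(B,R): not NE [P1→D gives 9>6; P2→P gives 8>6]
(C,P): not NE [P1→D gives 8>7; P2→R gives 9>7]
(C,Q): not NE [P2→R gives 9>4]
(C,R): not NE [P1→D gives 9>8]
(D,P): not NE [P2→Q gives 6>2]
(D,Q): not NE [P1→C gives 4>0]
(D,R): not NE [P2→Q gives 6>1]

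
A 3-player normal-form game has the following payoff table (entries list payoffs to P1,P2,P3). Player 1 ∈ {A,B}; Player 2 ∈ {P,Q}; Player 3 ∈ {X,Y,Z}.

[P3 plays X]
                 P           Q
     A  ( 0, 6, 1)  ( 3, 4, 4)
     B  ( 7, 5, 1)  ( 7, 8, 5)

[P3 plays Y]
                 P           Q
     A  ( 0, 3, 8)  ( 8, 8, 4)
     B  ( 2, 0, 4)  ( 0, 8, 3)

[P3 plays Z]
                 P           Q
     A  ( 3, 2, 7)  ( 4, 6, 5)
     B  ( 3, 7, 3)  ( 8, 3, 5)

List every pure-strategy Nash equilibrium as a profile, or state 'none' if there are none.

(A,P,X): not NE [P1→B gives 7>0; P3→Y gives 8>1]
(A,P,Y): not NE [P1→B gives 2>0; P2→Q gives 8>3]
(A,P,Z): not NE [P2→Q gives 6>2; P3→Y gives 8>7]
(A,Q,X): not NE [P1→B gives 7>3; P2→P gives 6>4; P3→Z gives 5>4]
(A,Q,Y): not NE [P3→Z gives 5>4]
(A,Q,Z): not NE [P1→B gives 8>4]
(B,P,X): not NE [P2→Q gives 8>5; P3→Y gives 4>1]
(B,P,Y): not NE [P2→Q gives 8>0]
(B,P,Z): not NE [P3→Y gives 4>3]
(B,Q,X): NE
(B,Q,Y): not NE [P1→A gives 8>0; P3→Z gives 5>3]
(B,Q,Z): not NE [P2→P gives 7>3]

NE set: (B,Q,X)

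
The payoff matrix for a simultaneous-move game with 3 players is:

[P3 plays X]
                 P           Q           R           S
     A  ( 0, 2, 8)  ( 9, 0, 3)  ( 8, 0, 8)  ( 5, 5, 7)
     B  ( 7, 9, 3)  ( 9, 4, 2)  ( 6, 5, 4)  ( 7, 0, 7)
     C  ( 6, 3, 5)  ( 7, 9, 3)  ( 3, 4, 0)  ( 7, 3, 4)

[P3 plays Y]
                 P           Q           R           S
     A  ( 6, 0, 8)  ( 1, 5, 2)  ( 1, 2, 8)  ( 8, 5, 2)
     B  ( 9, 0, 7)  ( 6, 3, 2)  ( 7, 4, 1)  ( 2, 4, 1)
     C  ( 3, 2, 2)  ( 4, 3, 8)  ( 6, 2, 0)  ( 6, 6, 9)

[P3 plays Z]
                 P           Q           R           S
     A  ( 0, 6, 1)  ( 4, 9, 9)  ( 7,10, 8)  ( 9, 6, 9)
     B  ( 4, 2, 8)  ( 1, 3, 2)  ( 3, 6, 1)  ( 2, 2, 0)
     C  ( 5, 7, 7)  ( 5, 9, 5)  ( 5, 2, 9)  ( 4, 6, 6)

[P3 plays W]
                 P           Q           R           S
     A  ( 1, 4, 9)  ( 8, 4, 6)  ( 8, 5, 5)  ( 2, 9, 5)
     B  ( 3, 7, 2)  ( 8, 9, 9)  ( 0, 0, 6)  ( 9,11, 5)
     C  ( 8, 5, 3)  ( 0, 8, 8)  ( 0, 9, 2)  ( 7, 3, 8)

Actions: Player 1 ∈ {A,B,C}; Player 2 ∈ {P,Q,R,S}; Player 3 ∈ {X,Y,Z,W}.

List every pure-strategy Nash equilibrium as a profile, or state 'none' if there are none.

NE set: (A,R,Z)

(A,P,X): not NE [P1→B gives 7>0; P2→S gives 5>2; P3→W gives 9>8]
(A,P,Y): not NE [P1→B gives 9>6; P2→S gives 5>0; P3→W gives 9>8]
(A,P,Z): not NE [P1→C gives 5>0; P2→R gives 10>6; P3→W gives 9>1]
(A,P,W): not NE [P1→C gives 8>1; P2→S gives 9>4]
(A,Q,X): not NE [P2→S gives 5>0; P3→Z gives 9>3]
(A,Q,Y): not NE [P1→B gives 6>1; P3→Z gives 9>2]
(A,Q,Z): not NE [P1→C gives 5>4; P2→R gives 10>9]
(A,Q,W): not NE [P2→S gives 9>4; P3→Z gives 9>6]
(A,R,X): not NE [P2→S gives 5>0]
(A,R,Y): not NE [P1→B gives 7>1; P2→S gives 5>2]
(A,R,Z): NE
(A,R,W): not NE [P2→S gives 9>5; P3→Z gives 8>5]
(A,S,X): not NE [P1→C gives 7>5; P3→Z gives 9>7]
(A,S,Y): not NE [P3→Z gives 9>2]
(A,S,Z): not NE [P2→R gives 10>6]
(A,S,W): not NE [P1→B gives 9>2; P3→Z gives 9>5]
(B,P,X): not NE [P3→Z gives 8>3]
(B,P,Y): not NE [P2→S gives 4>0; P3→Z gives 8>7]
(B,P,Z): not NE [P1→C gives 5>4; P2→R gives 6>2]
(B,P,W): not NE [P1→C gives 8>3; P2→S gives 11>7; P3→Z gives 8>2]
(B,Q,X): not NE [P2→P gives 9>4; P3→W gives 9>2]
(B,Q,Y): not NE [P2→S gives 4>3; P3→W gives 9>2]
(B,Q,Z): not NE [P1→C gives 5>1; P2→R gives 6>3; P3→W gives 9>2]
(B,Q,W): not NE [P2→S gives 11>9]
(B,R,X): not NE [P1→A gives 8>6; P2→P gives 9>5; P3→W gives 6>4]
(B,R,Y): not NE [P3→W gives 6>1]
(B,R,Z): not NE [P1→A gives 7>3; P3→W gives 6>1]
(B,R,W): not NE [P1→A gives 8>0; P2→S gives 11>0]
(B,S,X): not NE [P2→P gives 9>0]
(B,S,Y): not NE [P1→A gives 8>2; P3→X gives 7>1]
(B,S,Z): not NE [P1→A gives 9>2; P2→R gives 6>2; P3→X gives 7>0]
(B,S,W): not NE [P3→X gives 7>5]
(C,P,X): not NE [P1→B gives 7>6; P2→Q gives 9>3; P3→Z gives 7>5]
(C,P,Y): not NE [P1→B gives 9>3; P2→S gives 6>2; P3→Z gives 7>2]
(C,P,Z): not NE [P2→Q gives 9>7]
(C,P,W): not NE [P2→R gives 9>5; P3→Z gives 7>3]
(C,Q,X): not NE [P1→B gives 9>7; P3→W gives 8>3]
(C,Q,Y): not NE [P1→B gives 6>4; P2→S gives 6>3]
(C,Q,Z): not NE [P3→W gives 8>5]
(C,Q,W): not NE [P1→B gives 8>0; P2→R gives 9>8]
(C,R,X): not NE [P1→A gives 8>3; P2→Q gives 9>4; P3→Z gives 9>0]
(C,R,Y): not NE [P1→B gives 7>6; P2→S gives 6>2; P3→Z gives 9>0]
(C,R,Z): not NE [P1→A gives 7>5; P2→Q gives 9>2]
(C,R,W): not NE [P1→A gives 8>0; P3→Z gives 9>2]
(C,S,X): not NE [P2→Q gives 9>3; P3→Y gives 9>4]
(C,S,Y): not NE [P1→A gives 8>6]
(C,S,Z): not NE [P1→A gives 9>4; P2→Q gives 9>6; P3→Y gives 9>6]
(C,S,W): not NE [P1→B gives 9>7; P2→R gives 9>3; P3→Y gives 9>8]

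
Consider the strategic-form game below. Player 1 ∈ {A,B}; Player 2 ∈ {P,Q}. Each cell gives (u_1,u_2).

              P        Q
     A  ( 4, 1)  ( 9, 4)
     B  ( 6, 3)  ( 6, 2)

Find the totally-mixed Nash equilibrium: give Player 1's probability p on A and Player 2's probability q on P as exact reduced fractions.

P1 mixes 1/4 on A; P2 mixes 3/5 on P

P1 indiff ⇒ q·4+(1-q)·9 = q·6+(1-q)·6 ⇒ q(-2) = (1-q)(-3) ⇒ q = 3/5
P2 indiff ⇒ p·1+(1-p)·3 = p·4+(1-p)·2 ⇒ p(-3) = (1-p)(-1) ⇒ p = 1/4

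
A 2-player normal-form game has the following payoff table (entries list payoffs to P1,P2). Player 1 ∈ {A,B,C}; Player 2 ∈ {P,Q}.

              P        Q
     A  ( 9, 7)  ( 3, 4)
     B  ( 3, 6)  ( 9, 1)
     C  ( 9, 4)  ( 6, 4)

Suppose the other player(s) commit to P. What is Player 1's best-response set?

BR_1 = {A,C}

u_1(A vs P) = 9
u_1(B vs P) = 3
u_1(C vs P) = 9
max payoff 9 at {A,C}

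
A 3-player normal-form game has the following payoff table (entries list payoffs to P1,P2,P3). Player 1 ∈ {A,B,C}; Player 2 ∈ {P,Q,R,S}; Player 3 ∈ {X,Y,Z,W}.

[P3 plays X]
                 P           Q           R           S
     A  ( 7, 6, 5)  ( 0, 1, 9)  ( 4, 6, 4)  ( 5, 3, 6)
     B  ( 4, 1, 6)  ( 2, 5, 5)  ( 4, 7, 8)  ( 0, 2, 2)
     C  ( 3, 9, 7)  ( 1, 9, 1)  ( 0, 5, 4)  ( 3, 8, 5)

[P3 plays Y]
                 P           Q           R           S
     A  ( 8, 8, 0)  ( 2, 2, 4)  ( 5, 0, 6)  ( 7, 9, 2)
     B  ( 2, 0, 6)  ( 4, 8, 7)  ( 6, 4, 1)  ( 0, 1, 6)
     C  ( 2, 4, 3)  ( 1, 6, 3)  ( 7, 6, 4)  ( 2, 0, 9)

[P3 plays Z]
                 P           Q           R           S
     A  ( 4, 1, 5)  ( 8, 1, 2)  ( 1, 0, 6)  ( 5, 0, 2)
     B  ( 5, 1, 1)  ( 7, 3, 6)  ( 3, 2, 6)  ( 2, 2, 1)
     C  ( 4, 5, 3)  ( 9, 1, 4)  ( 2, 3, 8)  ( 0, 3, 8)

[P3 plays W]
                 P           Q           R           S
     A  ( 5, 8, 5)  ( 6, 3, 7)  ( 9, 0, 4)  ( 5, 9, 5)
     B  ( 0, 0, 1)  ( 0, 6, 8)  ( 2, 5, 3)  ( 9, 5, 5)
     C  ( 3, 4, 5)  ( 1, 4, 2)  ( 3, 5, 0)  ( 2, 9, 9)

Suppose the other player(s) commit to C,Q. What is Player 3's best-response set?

u_3(X vs C,Q) = 1
u_3(Y vs C,Q) = 3
u_3(Z vs C,Q) = 4
u_3(W vs C,Q) = 2
max payoff 4 at {Z}

P3 best: {Z}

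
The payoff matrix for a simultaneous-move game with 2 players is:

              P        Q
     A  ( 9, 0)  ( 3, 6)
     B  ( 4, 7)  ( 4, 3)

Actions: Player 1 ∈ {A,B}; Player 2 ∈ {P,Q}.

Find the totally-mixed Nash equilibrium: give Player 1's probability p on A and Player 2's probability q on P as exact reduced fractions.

P1 indiff ⇒ q·9+(1-q)·3 = q·4+(1-q)·4 ⇒ q(5) = (1-q)(1) ⇒ q = 1/6
P2 indiff ⇒ p·0+(1-p)·7 = p·6+(1-p)·3 ⇒ p(-6) = (1-p)(-4) ⇒ p = 2/5

(p,q) = (2/5, 1/6)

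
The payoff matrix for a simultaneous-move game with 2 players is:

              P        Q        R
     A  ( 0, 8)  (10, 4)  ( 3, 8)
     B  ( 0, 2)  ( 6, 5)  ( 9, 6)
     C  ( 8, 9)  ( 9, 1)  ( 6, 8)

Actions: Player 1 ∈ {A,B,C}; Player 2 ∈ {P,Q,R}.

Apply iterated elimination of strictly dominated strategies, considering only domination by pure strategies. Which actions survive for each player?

IESDS → P1:{B,C} P2:{P,R}

P2 drop Q (R beats it: A:8>4 B:6>5 C:8>1)
P1 drop A (C beats it: P:8>0 R:6>3)
P1→{B,C} P2→{P,R}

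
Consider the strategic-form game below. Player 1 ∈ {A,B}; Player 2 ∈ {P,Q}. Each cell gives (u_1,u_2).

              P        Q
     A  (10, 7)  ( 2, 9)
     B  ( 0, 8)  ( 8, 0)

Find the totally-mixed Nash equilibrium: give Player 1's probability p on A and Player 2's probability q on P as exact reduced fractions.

p=4/5, q=3/8

P1 indiff ⇒ q·10+(1-q)·2 = q·0+(1-q)·8 ⇒ q(10) = (1-q)(6) ⇒ q = 3/8
P2 indiff ⇒ p·7+(1-p)·8 = p·9+(1-p)·0 ⇒ p(-2) = (1-p)(-8) ⇒ p = 4/5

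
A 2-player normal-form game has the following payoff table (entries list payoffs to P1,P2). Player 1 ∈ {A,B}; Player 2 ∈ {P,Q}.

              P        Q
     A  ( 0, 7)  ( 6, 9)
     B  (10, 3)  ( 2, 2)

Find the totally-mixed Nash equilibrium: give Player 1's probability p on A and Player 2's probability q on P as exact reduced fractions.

p=1/3, q=2/7

P1 indiff ⇒ q·0+(1-q)·6 = q·10+(1-q)·2 ⇒ q(-10) = (1-q)(-4) ⇒ q = 2/7
P2 indiff ⇒ p·7+(1-p)·3 = p·9+(1-p)·2 ⇒ p(-2) = (1-p)(-1) ⇒ p = 1/3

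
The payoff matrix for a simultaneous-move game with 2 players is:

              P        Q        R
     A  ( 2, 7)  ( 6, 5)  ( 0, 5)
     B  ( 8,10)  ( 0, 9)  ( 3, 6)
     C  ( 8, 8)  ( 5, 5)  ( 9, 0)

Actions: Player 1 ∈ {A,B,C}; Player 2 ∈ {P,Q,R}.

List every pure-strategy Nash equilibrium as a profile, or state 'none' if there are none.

Nash profiles: (B,P), (C,P)

(A,P): not NE [P1→C gives 8>2]
(A,Q): not NE [P2→P gives 7>5]
(A,R): not NE [P1→C gives 9>0; P2→P gives 7>5]
(B,P): NE
(B,Q): not NE [P1→A gives 6>0; P2→P gives 10>9]
(B,R): not NE [P1→C gives 9>3; P2→P gives 10>6]
(C,P): NE
(C,Q): not NE [P1→A gives 6>5; P2→P gives 8>5]
(C,R): not NE [P2→P gives 8>0]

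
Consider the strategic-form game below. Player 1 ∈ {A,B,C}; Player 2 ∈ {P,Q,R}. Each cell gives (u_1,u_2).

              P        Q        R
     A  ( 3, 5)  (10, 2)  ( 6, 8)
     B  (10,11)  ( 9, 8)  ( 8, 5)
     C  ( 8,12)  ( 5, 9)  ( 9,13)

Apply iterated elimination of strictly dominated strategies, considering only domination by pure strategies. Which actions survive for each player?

Survivors P1:{B,C} P2:{P,R}

P2 drop Q (P beats it: A:5>2 B:11>8 C:12>9)
P1 drop A (B beats it: P:10>3 R:8>6)
P1→{B,C} P2→{P,R}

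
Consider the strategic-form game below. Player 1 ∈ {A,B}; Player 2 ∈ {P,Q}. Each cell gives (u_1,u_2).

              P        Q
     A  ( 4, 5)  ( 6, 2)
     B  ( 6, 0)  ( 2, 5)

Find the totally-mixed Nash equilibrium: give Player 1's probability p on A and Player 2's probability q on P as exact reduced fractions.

P1 indiff ⇒ q·4+(1-q)·6 = q·6+(1-q)·2 ⇒ q(-2) = (1-q)(-4) ⇒ q = 2/3
P2 indiff ⇒ p·5+(1-p)·0 = p·2+(1-p)·5 ⇒ p(3) = (1-p)(5) ⇒ p = 5/8

p=5/8, q=2/3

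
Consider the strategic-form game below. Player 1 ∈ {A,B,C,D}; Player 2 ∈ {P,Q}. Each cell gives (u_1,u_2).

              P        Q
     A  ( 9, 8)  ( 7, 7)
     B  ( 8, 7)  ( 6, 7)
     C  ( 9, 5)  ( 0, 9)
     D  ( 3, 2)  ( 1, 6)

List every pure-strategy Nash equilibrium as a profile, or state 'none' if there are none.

Nash profiles: (A,P)

(A,P): NE
(A,Q): not NE [P2→P gives 8>7]
(B,P): not NE [P1→C gives 9>8]
(B,Q): not NE [P1→A gives 7>6]
(C,P): not NE [P2→Q gives 9>5]
(C,Q): not NE [P1→A gives 7>0]
(D,P): not NE [P1→C gives 9>3; P2→Q gives 6>2]
(D,Q): not NE [P1→A gives 7>1]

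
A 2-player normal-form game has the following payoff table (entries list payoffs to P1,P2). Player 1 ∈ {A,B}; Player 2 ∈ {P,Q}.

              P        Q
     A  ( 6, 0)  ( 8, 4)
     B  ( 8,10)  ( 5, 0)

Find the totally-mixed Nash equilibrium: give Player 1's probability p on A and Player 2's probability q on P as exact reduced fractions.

p=5/7, q=3/5

P1 indiff ⇒ q·6+(1-q)·8 = q·8+(1-q)·5 ⇒ q(-2) = (1-q)(-3) ⇒ q = 3/5
P2 indiff ⇒ p·0+(1-p)·10 = p·4+(1-p)·0 ⇒ p(-4) = (1-p)(-10) ⇒ p = 5/7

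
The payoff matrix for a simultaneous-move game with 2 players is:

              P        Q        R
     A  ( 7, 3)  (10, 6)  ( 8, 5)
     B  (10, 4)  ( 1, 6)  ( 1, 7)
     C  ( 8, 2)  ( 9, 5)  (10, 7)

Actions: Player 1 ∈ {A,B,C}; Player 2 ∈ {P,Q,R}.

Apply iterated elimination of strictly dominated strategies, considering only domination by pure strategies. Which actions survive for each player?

P2 drop P (Q beats it: A:6>3 B:6>4 C:5>2)
P1 drop B (A beats it: Q:10>1 R:8>1)
P1→{A,C} P2→{Q,R}

Survivors P1:{A,C} P2:{Q,R}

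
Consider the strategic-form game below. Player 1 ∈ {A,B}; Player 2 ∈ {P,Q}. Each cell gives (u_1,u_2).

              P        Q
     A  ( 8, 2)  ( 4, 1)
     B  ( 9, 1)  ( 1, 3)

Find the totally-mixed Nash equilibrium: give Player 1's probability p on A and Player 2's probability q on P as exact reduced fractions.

P1 indiff ⇒ q·8+(1-q)·4 = q·9+(1-q)·1 ⇒ q(-1) = (1-q)(-3) ⇒ q = 3/4
P2 indiff ⇒ p·2+(1-p)·1 = p·1+(1-p)·3 ⇒ p(1) = (1-p)(2) ⇒ p = 2/3

P1 mixes 2/3 on A; P2 mixes 3/4 on P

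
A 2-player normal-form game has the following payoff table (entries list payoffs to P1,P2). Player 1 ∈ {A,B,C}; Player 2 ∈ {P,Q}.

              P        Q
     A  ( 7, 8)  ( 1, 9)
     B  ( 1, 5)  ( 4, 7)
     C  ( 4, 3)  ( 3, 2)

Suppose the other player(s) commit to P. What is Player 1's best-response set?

argmax u_1 = {A}

u_1(A vs P) = 7
u_1(B vs P) = 1
u_1(C vs P) = 4
max payoff 7 at {A}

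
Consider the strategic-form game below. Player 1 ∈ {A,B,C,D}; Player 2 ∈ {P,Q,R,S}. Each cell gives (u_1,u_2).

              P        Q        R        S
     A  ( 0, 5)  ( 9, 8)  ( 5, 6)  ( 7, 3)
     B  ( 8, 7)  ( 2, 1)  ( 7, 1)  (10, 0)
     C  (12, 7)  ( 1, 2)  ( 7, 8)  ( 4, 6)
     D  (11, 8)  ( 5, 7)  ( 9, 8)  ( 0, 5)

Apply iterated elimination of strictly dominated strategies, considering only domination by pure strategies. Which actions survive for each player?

P2 drop S (P beats it: A:5>3 B:7>0 C:7>6 D:8>5)
P1 drop B (D beats it: P:11>8 Q:5>2 R:9>7)
P1→{A,C,D} P2→{P,Q,R}

Remaining: P1:{A,C,D} P2:{P,Q,R}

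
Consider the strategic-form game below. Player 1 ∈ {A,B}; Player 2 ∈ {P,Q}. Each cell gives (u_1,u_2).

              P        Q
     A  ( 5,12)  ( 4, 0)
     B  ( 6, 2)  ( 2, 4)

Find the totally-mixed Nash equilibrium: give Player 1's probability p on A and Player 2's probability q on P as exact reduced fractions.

P1 indiff ⇒ q·5+(1-q)·4 = q·6+(1-q)·2 ⇒ q(-1) = (1-q)(-2) ⇒ q = 2/3
P2 indiff ⇒ p·12+(1-p)·2 = p·0+(1-p)·4 ⇒ p(12) = (1-p)(2) ⇒ p = 1/7

(p,q) = (1/7, 2/3)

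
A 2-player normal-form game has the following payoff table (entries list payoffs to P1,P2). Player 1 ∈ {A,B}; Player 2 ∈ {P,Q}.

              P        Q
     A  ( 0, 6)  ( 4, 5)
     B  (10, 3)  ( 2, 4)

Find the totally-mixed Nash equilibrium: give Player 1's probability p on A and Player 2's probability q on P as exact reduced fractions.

P1 indiff ⇒ q·0+(1-q)·4 = q·10+(1-q)·2 ⇒ q(-10) = (1-q)(-2) ⇒ q = 1/6
P2 indiff ⇒ p·6+(1-p)·3 = p·5+(1-p)·4 ⇒ p(1) = (1-p)(1) ⇒ p = 1/2

(p,q) = (1/2, 1/6)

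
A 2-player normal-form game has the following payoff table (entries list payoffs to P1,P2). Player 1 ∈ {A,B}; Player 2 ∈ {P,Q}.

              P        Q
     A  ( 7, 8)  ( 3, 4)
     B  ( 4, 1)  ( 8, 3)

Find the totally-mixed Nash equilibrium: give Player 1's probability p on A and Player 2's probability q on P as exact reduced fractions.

P1 indiff ⇒ q·7+(1-q)·3 = q·4+(1-q)·8 ⇒ q(3) = (1-q)(5) ⇒ q = 5/8
P2 indiff ⇒ p·8+(1-p)·1 = p·4+(1-p)·3 ⇒ p(4) = (1-p)(2) ⇒ p = 1/3

P1 mixes 1/3 on A; P2 mixes 5/8 on P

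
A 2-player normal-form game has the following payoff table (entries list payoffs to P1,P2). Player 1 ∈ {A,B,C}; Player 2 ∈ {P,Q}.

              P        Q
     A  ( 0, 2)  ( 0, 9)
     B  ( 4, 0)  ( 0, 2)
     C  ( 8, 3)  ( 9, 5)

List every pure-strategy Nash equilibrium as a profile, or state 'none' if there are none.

NE set: (C,Q)

(A,P): not NE [P1→C gives 8>0; P2→Q gives 9>2]
(A,Q): not NE [P1→C gives 9>0]
(B,P): not NE [P1→C gives 8>4; P2→Q gives 2>0]
(B,Q): not NE [P1→C gives 9>0]
(C,P): not NE [P2→Q gives 5>3]
(C,Q): NE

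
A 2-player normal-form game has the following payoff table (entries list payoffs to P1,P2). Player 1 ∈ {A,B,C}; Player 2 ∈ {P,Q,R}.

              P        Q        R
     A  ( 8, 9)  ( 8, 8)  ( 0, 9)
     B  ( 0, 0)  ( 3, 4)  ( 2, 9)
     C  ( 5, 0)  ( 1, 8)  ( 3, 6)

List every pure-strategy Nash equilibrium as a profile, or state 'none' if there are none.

(A,P): NE
(A,Q): not NE [P2→R gives 9>8]
(A,R): not NE [P1→C gives 3>0]
(B,P): not NE [P1→A gives 8>0; P2→R gives 9>0]
(B,Q): not NE [P1→A gives 8>3; P2→R gives 9>4]
(B,R): not NE [P1→C gives 3>2]
(C,P): not NE [P1→A gives 8>5; P2→Q gives 8>0]
(C,Q): not NE [P1→A gives 8>1]
(C,R): not NE [P2→Q gives 8>6]

PSNE = {(A,P)}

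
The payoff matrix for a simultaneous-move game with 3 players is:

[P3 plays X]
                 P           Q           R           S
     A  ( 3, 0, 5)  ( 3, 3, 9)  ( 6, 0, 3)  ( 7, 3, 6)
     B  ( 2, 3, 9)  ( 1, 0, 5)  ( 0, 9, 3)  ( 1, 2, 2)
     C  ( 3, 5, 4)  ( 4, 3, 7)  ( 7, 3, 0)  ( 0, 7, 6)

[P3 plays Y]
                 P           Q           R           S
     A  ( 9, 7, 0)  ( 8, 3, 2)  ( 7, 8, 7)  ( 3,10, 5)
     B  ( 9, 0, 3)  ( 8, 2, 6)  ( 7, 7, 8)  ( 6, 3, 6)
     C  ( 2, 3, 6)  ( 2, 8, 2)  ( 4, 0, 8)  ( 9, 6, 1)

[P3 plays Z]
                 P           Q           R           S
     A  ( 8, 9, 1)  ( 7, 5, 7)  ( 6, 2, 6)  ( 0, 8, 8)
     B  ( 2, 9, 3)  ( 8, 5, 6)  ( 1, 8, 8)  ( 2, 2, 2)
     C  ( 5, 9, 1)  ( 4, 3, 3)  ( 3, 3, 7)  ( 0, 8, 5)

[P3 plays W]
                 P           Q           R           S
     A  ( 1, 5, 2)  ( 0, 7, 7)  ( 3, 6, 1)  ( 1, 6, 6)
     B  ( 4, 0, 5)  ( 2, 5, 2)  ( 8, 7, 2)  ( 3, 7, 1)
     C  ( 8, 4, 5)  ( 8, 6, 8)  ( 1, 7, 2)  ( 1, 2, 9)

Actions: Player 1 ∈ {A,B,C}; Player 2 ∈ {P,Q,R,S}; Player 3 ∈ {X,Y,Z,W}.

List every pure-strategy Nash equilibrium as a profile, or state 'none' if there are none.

(A,P,X): not NE [P2→S gives 3>0]
(A,P,Y): not NE [P2→S gives 10>7; P3→X gives 5>0]
(A,P,Z): not NE [P3→X gives 5>1]
(A,P,W): not NE [P1→C gives 8>1; P2→Q gives 7>5; P3→X gives 5>2]
(A,Q,X): not NE [P1→C gives 4>3]
(A,Q,Y): not NE [P2→S gives 10>3; P3→X gives 9>2]
(A,Q,Z): not NE [P1→B gives 8>7; P2→P gives 9>5; P3→X gives 9>7]
(A,Q,W): not NE [P1→C gives 8>0; P3→X gives 9>7]
(A,R,X): not NE [P1→C gives 7>6; P2→S gives 3>0; P3→Y gives 7>3]
(A,R,Y): not NE [P2→S gives 10>8]
(A,R,Z): not NE [P2→P gives 9>2; P3→Y gives 7>6]
(A,R,W): not NE [P1→B gives 8>3; P2→Q gives 7>6; P3→Y gives 7>1]
(A,S,X): not NE [P3→Z gives 8>6]
(A,S,Y): not NE [P1→C gives 9>3; P3→Z gives 8>5]
(A,S,Z): not NE [P1→B gives 2>0; P2→P gives 9>8]
(A,S,W): not NE [P1→B gives 3>1; P2→Q gives 7>6; P3→Z gives 8>6]
(B,P,X): not NE [P1→C gives 3>2; P2→R gives 9>3]
(B,P,Y): not NE [P2→R gives 7>0; P3→X gives 9>3]
(B,P,Z): not NE [P1→A gives 8>2; P3→X gives 9>3]
(B,P,W): not NE [P1→C gives 8>4; P2→S gives 7>0; P3→X gives 9>5]
(B,Q,X): not NE [P1→C gives 4>1; P2→R gives 9>0; P3→Z gives 6>5]
(B,Q,Y): not NE [P2→R gives 7>2]
(B,Q,Z): not NE [P2→P gives 9>5]
(B,Q,W): not NE [P1→C gives 8>2; P2→S gives 7>5; P3→Z gives 6>2]
(B,R,X): not NE [P1→C gives 7>0; P3→Z gives 8>3]
(B,R,Y): NE
(B,R,Z): not NE [P1→A gives 6>1; P2→P gives 9>8]
(B,R,W): not NE [P3→Z gives 8>2]
(B,S,X): not NE [P1→A gives 7>1; P2→R gives 9>2; P3→Y gives 6>2]
(B,S,Y): not NE [P1→C gives 9>6; P2→R gives 7>3]
(B,S,Z): not NE [P2→P gives 9>2; P3→Y gives 6>2]
(B,S,W): not NE [P3→Y gives 6>1]
(C,P,X): not NE [P2→S gives 7>5; P3→Y gives 6>4]
(C,P,Y): not NE [P1→B gives 9>2; P2→Q gives 8>3]
(C,P,Z): not NE [P1→A gives 8>5; P3→Y gives 6>1]
(C,P,W): not NE [P2→R gives 7>4; P3→Y gives 6>5]
(C,Q,X): not NE [P2→S gives 7>3; P3→W gives 8>7]
(C,Q,Y): not NE [P1→B gives 8>2; P3→W gives 8>2]
(C,Q,Z): not NE [P1→B gives 8>4; P2→P gives 9>3; P3→W gives 8>3]
(C,Q,W): not NE [P2→R gives 7>6]
(C,R,X): not NE [P2→S gives 7>3; P3→Y gives 8>0]
(C,R,Y): not NE [P1→B gives 7>4; P2→Q gives 8>0]
(C,R,Z): not NE [P1→A gives 6>3; P2→P gives 9>3; P3→Y gives 8>7]
(C,R,W): not NE [P1→B gives 8>1; P3→Y gives 8>2]
(C,S,X): not NE [P1→A gives 7>0; P3→W gives 9>6]
(C,S,Y): not NE [P2→Q gives 8>6; P3→W gives 9>1]
(C,S,Z): not NE [P1→B gives 2>0; P2→P gives 9>8; P3→W gives 9>5]
(C,S,W): not NE [P1→B gives 3>1; P2→R gives 7>2]

Nash profiles: (B,R,Y)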